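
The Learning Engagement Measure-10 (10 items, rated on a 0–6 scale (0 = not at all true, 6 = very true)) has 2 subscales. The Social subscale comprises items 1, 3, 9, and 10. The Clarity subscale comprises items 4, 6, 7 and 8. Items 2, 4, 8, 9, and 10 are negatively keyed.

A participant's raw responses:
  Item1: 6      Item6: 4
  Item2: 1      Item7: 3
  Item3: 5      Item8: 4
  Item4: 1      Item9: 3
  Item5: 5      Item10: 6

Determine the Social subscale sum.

14

Social items: 1, 3, 9, 10.
Of these, items 9 & 10 are negatively keyed; reversed = (0+6) − raw = 6 − raw.
  item 1: 6
  item 3: 5
  item 9: 6 − 3 = 3
  item 10: 6 − 6 = 0
Sum = 6 + 5 + 3 + 0 = 14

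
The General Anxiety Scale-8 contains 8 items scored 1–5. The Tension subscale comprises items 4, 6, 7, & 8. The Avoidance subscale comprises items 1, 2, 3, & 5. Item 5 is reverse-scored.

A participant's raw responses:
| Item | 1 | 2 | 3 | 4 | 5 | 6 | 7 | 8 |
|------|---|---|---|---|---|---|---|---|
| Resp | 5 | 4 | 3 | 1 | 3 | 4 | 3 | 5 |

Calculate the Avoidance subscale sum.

Avoidance items: 1, 2, 3, 5.
Of these, item 5 is reverse-scored; reversed = (1+5) − raw = 6 − raw.
  item 1: 5
  item 2: 4
  item 3: 3
  item 5: 6 − 3 = 3
Sum = 5 + 4 + 3 + 3 = 15

15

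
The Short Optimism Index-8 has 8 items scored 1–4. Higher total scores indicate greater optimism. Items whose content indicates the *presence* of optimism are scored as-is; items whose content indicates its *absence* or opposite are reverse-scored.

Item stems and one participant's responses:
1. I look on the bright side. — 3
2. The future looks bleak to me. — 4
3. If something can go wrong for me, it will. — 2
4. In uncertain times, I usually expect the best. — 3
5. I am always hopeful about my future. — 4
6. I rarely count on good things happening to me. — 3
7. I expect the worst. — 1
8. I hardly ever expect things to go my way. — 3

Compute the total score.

Items 2, 3, 6, 7, 8 describe the absence/opposite of optimism → reverse-score.
reversed = (1+4) − raw = 5 − raw.
  item 1: 3
  item 2: 5 − 4 = 1
  item 3: 5 − 2 = 3
  item 4: 3
  item 5: 4
  item 6: 5 − 3 = 2
  item 7: 5 − 1 = 4
  item 8: 5 − 3 = 2
Total = 3 + 1 + 3 + 3 + 4 + 2 + 4 + 2 = 22

22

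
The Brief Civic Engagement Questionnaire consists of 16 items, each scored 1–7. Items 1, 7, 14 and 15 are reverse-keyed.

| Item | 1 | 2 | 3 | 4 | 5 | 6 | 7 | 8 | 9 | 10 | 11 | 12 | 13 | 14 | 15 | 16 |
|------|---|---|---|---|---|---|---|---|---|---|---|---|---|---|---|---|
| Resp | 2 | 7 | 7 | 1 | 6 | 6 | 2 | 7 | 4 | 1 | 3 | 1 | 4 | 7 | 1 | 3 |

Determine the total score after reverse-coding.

70

Raw sum = 62. Reverse-keyed items: 1, 7, 14, 15; their raw sum = 12.
Each reversal replaces raw with 8 − raw, changing the total by 8 − 2·raw per item.
Total = 62 + 4·8 − 2·12 = 62 + 32 − 24 = 70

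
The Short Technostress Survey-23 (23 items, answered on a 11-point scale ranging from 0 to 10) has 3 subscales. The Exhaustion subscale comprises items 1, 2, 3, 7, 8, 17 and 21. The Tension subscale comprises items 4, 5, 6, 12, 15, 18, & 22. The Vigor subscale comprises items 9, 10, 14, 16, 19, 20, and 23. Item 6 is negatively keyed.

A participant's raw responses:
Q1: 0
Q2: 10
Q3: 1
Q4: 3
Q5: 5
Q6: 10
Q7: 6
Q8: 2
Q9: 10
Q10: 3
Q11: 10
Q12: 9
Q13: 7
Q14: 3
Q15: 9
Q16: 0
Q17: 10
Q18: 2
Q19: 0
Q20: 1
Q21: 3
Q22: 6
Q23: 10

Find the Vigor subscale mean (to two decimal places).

Vigor items: 9, 10, 14, 16, 19, 20, 23.
  item 9: 10
  item 10: 3
  item 14: 3
  item 16: 0
  item 19: 0
  item 20: 1
  item 23: 10
Sum = 10 + 3 + 3 + 0 + 0 + 1 + 10 = 27
Mean = 27 / 7 = 3.86

3.86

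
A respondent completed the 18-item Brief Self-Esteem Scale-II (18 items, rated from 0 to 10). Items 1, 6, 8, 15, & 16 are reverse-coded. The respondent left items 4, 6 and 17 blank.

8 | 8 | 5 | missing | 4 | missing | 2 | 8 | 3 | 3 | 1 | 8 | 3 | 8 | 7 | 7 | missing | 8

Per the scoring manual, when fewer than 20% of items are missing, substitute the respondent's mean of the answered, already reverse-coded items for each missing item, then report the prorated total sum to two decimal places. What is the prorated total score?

Reverse-coded (reverse-coded value = 10 − response):
  item 1: 10 − 8 = 2
  item 8: 10 − 8 = 2
  item 15: 10 − 7 = 3
  item 16: 10 − 7 = 3
Completed scored items (15 of 18): 2, 8, 5, 4, 2, 2, 3, 3, 1, 8, 3, 8, 3, 3, 8; sum = 63.
Person mean = 63 / 15 ≈ 4.2000
Prorated total = (63 / 15) × 18 = 75.60 (to 2 dp)

75.60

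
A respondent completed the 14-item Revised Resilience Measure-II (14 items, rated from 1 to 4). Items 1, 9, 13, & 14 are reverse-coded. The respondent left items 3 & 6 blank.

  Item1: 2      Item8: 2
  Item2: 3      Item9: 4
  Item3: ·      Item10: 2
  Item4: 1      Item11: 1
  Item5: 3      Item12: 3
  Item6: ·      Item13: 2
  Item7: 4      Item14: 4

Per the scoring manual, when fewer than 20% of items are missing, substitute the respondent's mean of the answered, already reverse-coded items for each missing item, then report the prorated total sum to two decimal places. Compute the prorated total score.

Reverse-coded (reverse-coded value = 5 − response):
  item 1: 5 − 2 = 3
  item 9: 5 − 4 = 1
  item 13: 5 − 2 = 3
  item 14: 5 − 4 = 1
Completed scored items (12 of 14): 3, 3, 1, 3, 4, 2, 1, 2, 1, 3, 3, 1; sum = 27.
Person mean = 27 / 12 ≈ 2.2500
Prorated total = (27 / 12) × 14 = 31.50 (to 2 dp)

31.50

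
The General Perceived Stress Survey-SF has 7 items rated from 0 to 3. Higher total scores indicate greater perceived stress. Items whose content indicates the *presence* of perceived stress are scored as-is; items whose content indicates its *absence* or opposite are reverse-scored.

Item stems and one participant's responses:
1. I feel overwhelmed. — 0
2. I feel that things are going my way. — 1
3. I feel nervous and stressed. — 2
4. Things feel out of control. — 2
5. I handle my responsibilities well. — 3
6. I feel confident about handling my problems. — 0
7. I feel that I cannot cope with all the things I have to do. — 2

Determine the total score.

11

Items 2, 5, 6 describe the absence/opposite of perceived stress → reverse-score.
on a 0–3 scale, reversed = 3 − raw.
  item 1: 0
  item 2: 3 − 1 = 2
  item 3: 2
  item 4: 2
  item 5: 3 − 3 = 0
  item 6: 3 − 0 = 3
  item 7: 2
Total = 0 + 2 + 2 + 2 + 0 + 3 + 2 = 11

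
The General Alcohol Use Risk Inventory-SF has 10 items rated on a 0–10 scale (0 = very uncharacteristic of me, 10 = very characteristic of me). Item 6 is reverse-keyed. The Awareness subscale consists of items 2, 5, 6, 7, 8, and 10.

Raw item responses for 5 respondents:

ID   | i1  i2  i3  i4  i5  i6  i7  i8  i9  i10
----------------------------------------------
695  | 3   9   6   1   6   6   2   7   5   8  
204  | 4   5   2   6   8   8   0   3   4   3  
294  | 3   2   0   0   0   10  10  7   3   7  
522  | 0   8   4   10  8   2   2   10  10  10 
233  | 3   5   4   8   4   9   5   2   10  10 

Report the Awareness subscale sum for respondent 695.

Respondent 695 raw: 3, 9, 6, 1, 6, 6, 2, 7, 5, 8.
Awareness items: 2, 5, 6, 7, 8, 10.
Reverse-coded (reversed = (0+10) − raw = 10 − raw):
  item 2: 9
  item 5: 6
  item 6: 10 − 6 = 4
  item 7: 2
  item 8: 7
  item 10: 8
Sum = 9 + 6 + 4 + 2 + 7 + 8 = 36

36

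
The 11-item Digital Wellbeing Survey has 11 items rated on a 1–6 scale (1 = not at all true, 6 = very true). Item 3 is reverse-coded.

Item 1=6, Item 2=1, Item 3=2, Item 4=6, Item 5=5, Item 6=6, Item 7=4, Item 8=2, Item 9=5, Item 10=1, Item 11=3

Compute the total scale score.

44

Reverse-coded items (reverse-coded value = 7 − response):
  item 3: 7 − 2 = 5
Scored items: 6, 1, 5, 6, 5, 6, 4, 2, 5, 1, 3
Total = 6 + 1 + 5 + 6 + 5 + 6 + 4 + 2 + 5 + 1 + 3 = 44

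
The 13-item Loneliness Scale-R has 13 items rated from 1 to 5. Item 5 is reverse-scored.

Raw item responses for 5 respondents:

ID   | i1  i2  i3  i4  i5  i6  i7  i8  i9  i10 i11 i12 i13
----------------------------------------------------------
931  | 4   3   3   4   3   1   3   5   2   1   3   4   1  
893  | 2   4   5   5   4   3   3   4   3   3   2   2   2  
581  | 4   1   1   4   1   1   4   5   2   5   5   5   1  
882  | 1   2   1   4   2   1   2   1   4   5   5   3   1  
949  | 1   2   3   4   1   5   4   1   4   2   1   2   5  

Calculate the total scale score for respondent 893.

Respondent 893 raw: 2, 4, 5, 5, 4, 3, 3, 4, 3, 3, 2, 2, 2.
Reverse-coded (reverse-coded value = 6 − response):
  item 1: 2
  item 2: 4
  item 3: 5
  item 4: 5
  item 5: 6 − 4 = 2
  item 6: 3
  item 7: 3
  item 8: 4
  item 9: 3
  item 10: 3
  item 11: 2
  item 12: 2
  item 13: 2
Sum = 2 + 4 + 5 + 5 + 2 + 3 + 3 + 4 + 3 + 3 + 2 + 2 + 2 = 40

40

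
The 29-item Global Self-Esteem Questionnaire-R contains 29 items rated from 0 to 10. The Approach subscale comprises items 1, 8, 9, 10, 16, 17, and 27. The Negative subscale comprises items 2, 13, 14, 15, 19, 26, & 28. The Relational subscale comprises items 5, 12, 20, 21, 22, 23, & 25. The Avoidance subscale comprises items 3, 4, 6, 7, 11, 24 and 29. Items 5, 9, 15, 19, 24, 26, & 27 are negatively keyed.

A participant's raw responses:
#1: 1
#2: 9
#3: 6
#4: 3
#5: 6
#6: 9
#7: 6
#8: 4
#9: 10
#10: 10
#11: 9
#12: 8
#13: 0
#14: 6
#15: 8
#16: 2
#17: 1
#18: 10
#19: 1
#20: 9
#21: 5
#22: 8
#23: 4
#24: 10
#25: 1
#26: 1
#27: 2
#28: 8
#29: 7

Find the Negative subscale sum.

Negative items: 2, 13, 14, 15, 19, 26, 28.
Of these, items 15, 19, and 26 are negatively keyed; reverse-coded value = 10 − response.
  item 2: 9
  item 13: 0
  item 14: 6
  item 15: 10 − 8 = 2
  item 19: 10 − 1 = 9
  item 26: 10 − 1 = 9
  item 28: 8
Sum = 9 + 0 + 6 + 2 + 9 + 9 + 8 = 43

43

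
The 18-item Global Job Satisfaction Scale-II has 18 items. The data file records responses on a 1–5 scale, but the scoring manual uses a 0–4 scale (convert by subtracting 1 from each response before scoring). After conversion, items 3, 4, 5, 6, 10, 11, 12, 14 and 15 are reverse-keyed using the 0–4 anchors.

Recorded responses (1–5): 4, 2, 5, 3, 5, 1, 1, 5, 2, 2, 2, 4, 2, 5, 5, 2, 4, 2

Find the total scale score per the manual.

28

Convert to 0–4: 3, 1, 4, 2, 4, 0, 0, 4, 1, 1, 1, 3, 1, 4, 4, 1, 3, 1
Reverse-coded (on a 0–4 scale, reversed = 4 − raw):
  item 3: 4 − 4 = 0
  item 4: 4 − 2 = 2
  item 5: 4 − 4 = 0
  item 6: 4 − 0 = 4
  item 10: 4 − 1 = 3
  item 11: 4 − 1 = 3
  item 12: 4 − 3 = 1
  item 14: 4 − 4 = 0
  item 15: 4 − 4 = 0
Scored: 3, 1, 0, 2, 0, 4, 0, 4, 1, 3, 3, 1, 1, 0, 0, 1, 3, 1
Total = 28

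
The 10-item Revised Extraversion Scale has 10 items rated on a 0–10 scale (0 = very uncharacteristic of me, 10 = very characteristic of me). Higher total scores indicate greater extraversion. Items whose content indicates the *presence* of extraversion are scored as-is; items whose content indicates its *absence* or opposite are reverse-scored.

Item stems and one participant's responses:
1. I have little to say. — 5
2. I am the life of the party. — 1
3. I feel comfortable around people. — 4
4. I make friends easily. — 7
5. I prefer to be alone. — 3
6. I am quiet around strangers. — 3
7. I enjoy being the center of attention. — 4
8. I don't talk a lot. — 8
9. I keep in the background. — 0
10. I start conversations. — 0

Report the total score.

Items 1, 5, 6, 8, 9 describe the absence/opposite of extraversion → reverse-score.
on a 0–10 scale, reversed = 10 − raw.
  item 1: 10 − 5 = 5
  item 2: 1
  item 3: 4
  item 4: 7
  item 5: 10 − 3 = 7
  item 6: 10 − 3 = 7
  item 7: 4
  item 8: 10 − 8 = 2
  item 9: 10 − 0 = 10
  item 10: 0
Total = 5 + 1 + 4 + 7 + 7 + 7 + 4 + 2 + 10 + 0 = 47

47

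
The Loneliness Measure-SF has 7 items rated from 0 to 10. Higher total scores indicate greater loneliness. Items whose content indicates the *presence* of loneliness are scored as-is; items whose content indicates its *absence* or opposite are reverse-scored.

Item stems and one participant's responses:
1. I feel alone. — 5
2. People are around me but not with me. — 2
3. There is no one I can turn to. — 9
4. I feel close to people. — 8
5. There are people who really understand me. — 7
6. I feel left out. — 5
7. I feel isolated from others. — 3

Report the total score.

29

Items 4, 5 describe the absence/opposite of loneliness → reverse-score.
reversed = (0+10) − raw = 10 − raw.
  item 1: 5
  item 2: 2
  item 3: 9
  item 4: 10 − 8 = 2
  item 5: 10 − 7 = 3
  item 6: 5
  item 7: 3
Total = 5 + 2 + 9 + 2 + 3 + 5 + 3 = 29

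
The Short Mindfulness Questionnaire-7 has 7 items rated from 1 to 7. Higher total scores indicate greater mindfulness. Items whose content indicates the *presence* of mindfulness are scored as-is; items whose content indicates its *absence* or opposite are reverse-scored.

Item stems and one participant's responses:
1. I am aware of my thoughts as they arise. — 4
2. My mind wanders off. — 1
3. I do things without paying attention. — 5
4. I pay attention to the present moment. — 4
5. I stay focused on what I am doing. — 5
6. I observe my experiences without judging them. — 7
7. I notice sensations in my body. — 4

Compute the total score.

34

Items 2, 3 describe the absence/opposite of mindfulness → reverse-score.
reverse-coded value = 8 − response.
  item 1: 4
  item 2: 8 − 1 = 7
  item 3: 8 − 5 = 3
  item 4: 4
  item 5: 5
  item 6: 7
  item 7: 4
Total = 4 + 7 + 3 + 4 + 5 + 7 + 4 = 34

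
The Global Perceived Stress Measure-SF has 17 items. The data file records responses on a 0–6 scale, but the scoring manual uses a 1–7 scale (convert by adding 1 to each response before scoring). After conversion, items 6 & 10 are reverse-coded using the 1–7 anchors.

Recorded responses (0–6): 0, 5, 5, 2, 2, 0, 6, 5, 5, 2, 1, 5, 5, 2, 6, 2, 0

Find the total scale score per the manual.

78

Convert to 1–7: 1, 6, 6, 3, 3, 1, 7, 6, 6, 3, 2, 6, 6, 3, 7, 3, 1
Reverse-coded (reverse-coded value = 8 − response):
  item 6: 8 − 1 = 7
  item 10: 8 − 3 = 5
Scored: 1, 6, 6, 3, 3, 7, 7, 6, 6, 5, 2, 6, 6, 3, 7, 3, 1
Total = 78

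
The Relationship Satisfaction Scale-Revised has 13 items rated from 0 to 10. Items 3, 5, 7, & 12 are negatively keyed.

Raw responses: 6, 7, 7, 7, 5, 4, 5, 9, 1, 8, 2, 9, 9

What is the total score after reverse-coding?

Negatively keyed items use 10 − raw:
  item 3: 10 − 7 = 3
  item 5: 10 − 5 = 5
  item 7: 10 − 5 = 5
  item 12: 10 − 9 = 1
Scored responses: 6, 7, 3, 7, 5, 4, 5, 9, 1, 8, 2, 1, 9
Total = 6 + 7 + 3 + 7 + 5 + 4 + 5 + 9 + 1 + 8 + 2 + 1 + 9 = 67

67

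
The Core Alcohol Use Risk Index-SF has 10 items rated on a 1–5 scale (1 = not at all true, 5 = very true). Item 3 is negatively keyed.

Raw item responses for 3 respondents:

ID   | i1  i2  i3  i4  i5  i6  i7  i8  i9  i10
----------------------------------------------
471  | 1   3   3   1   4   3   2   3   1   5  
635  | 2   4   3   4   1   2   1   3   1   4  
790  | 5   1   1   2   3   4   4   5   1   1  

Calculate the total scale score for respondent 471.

Respondent 471 raw: 1, 3, 3, 1, 4, 3, 2, 3, 1, 5.
Reverse-coded (reversed = (1+5) − raw = 6 − raw):
  item 1: 1
  item 2: 3
  item 3: 6 − 3 = 3
  item 4: 1
  item 5: 4
  item 6: 3
  item 7: 2
  item 8: 3
  item 9: 1
  item 10: 5
Sum = 1 + 3 + 3 + 1 + 4 + 3 + 2 + 3 + 1 + 5 = 26

26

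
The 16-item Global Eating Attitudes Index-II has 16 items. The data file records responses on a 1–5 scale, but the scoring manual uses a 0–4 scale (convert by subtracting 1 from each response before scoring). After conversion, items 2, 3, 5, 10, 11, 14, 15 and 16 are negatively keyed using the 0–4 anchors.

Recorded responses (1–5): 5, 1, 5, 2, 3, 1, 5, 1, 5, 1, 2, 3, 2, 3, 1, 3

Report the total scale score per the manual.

37

Convert to 0–4: 4, 0, 4, 1, 2, 0, 4, 0, 4, 0, 1, 2, 1, 2, 0, 2
Reverse-coded (on a 0–4 scale, reversed = 4 − raw):
  item 2: 4 − 0 = 4
  item 3: 4 − 4 = 0
  item 5: 4 − 2 = 2
  item 10: 4 − 0 = 4
  item 11: 4 − 1 = 3
  item 14: 4 − 2 = 2
  item 15: 4 − 0 = 4
  item 16: 4 − 2 = 2
Scored: 4, 4, 0, 1, 2, 0, 4, 0, 4, 4, 3, 2, 1, 2, 4, 2
Total = 37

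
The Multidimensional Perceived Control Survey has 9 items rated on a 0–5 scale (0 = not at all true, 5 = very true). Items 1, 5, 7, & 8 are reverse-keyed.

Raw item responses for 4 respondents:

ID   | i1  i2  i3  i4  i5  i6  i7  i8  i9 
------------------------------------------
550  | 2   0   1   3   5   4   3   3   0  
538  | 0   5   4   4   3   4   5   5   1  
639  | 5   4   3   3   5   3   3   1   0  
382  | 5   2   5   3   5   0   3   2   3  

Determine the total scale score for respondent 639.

Respondent 639 raw: 5, 4, 3, 3, 5, 3, 3, 1, 0.
Reverse-coded (on a 0–5 scale, reversed = 5 − raw):
  item 1: 5 − 5 = 0
  item 2: 4
  item 3: 3
  item 4: 3
  item 5: 5 − 5 = 0
  item 6: 3
  item 7: 5 − 3 = 2
  item 8: 5 − 1 = 4
  item 9: 0
Sum = 0 + 4 + 3 + 3 + 0 + 3 + 2 + 4 + 0 = 19

19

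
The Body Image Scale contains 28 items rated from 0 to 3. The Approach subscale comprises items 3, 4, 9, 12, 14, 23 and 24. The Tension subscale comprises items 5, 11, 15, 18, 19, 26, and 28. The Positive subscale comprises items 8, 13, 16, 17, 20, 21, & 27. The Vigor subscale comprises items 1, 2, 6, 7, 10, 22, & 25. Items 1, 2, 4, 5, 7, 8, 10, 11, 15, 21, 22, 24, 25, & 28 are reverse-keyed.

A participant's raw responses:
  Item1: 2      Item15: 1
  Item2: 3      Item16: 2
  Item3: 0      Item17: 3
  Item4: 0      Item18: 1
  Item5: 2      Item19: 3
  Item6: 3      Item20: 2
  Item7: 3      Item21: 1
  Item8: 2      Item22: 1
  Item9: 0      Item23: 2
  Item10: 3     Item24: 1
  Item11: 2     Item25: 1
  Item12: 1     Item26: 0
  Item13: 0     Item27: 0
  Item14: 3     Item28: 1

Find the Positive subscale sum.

Positive items: 8, 13, 16, 17, 20, 21, 27.
Of these, items 8 & 21 are reverse-keyed; reverse-coded value = 3 − response.
  item 8: 3 − 2 = 1
  item 13: 0
  item 16: 2
  item 17: 3
  item 20: 2
  item 21: 3 − 1 = 2
  item 27: 0
Sum = 1 + 0 + 2 + 3 + 2 + 2 + 0 = 10

10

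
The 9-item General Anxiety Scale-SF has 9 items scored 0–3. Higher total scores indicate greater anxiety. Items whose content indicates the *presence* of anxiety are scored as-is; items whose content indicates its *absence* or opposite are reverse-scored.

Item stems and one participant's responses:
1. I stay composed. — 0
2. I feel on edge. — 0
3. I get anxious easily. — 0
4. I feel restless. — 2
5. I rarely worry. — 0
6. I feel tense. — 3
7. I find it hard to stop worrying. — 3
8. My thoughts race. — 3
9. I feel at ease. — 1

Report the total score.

19

Items 1, 5, 9 describe the absence/opposite of anxiety → reverse-score.
reverse-coded value = 3 − response.
  item 1: 3 − 0 = 3
  item 2: 0
  item 3: 0
  item 4: 2
  item 5: 3 − 0 = 3
  item 6: 3
  item 7: 3
  item 8: 3
  item 9: 3 − 1 = 2
Total = 3 + 0 + 0 + 2 + 3 + 3 + 3 + 3 + 2 = 19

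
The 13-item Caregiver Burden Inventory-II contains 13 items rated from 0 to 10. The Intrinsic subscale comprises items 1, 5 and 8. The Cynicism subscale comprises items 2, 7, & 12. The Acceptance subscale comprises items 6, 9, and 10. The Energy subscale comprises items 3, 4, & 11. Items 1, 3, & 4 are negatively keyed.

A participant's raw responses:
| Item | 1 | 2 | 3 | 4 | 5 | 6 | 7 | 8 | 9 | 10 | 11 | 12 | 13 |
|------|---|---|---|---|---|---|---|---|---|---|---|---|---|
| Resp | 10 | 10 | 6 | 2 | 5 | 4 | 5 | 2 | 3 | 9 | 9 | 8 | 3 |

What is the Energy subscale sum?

Energy items: 3, 4, 11.
Of these, items 3 and 4 are negatively keyed; reversed = (0+10) − raw = 10 − raw.
  item 3: 10 − 6 = 4
  item 4: 10 − 2 = 8
  item 11: 9
Sum = 4 + 8 + 9 = 21

21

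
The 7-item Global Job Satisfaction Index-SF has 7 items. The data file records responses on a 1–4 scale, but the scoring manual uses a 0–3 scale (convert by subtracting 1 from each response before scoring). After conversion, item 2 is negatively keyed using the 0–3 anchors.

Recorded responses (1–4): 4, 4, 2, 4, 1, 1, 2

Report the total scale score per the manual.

Convert to 0–3: 3, 3, 1, 3, 0, 0, 1
Reverse-coded (reversed = (0+3) − raw = 3 − raw):
  item 2: 3 − 3 = 0
Scored: 3, 0, 1, 3, 0, 0, 1
Total = 8

8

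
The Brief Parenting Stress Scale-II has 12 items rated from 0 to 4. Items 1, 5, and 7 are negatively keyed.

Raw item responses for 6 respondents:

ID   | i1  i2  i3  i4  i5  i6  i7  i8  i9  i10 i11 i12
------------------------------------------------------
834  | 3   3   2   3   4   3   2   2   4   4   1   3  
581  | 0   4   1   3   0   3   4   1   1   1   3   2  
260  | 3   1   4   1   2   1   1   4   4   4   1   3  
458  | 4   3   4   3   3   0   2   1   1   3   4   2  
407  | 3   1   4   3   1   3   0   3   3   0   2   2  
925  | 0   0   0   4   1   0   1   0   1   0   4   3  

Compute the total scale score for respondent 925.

22

Respondent 925 raw: 0, 0, 0, 4, 1, 0, 1, 0, 1, 0, 4, 3.
Reverse-coded (reverse-coded value = 4 − response):
  item 1: 4 − 0 = 4
  item 2: 0
  item 3: 0
  item 4: 4
  item 5: 4 − 1 = 3
  item 6: 0
  item 7: 4 − 1 = 3
  item 8: 0
  item 9: 1
  item 10: 0
  item 11: 4
  item 12: 3
Sum = 4 + 0 + 0 + 4 + 3 + 0 + 3 + 0 + 1 + 0 + 4 + 3 = 22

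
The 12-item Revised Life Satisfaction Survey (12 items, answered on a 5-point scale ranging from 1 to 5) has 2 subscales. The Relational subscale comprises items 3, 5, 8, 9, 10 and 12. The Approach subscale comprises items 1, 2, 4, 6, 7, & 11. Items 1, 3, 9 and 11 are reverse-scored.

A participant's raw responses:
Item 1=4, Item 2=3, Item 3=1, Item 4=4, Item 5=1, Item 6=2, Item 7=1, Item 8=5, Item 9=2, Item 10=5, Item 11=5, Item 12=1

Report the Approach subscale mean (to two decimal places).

2.17

Approach items: 1, 2, 4, 6, 7, 11.
Of these, items 1 & 11 are reverse-scored; on a 1–5 scale, reversed = 6 − raw.
  item 1: 6 − 4 = 2
  item 2: 3
  item 4: 4
  item 6: 2
  item 7: 1
  item 11: 6 − 5 = 1
Sum = 2 + 3 + 4 + 2 + 1 + 1 = 13
Mean = 13 / 6 = 2.17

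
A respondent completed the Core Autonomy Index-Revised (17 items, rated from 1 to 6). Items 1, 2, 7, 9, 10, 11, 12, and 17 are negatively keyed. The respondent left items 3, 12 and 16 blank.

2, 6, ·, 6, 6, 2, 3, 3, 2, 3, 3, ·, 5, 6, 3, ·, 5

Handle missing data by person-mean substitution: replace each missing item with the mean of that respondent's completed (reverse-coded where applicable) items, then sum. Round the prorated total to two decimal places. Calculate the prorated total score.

68.00

Reverse-coded (reverse-coded value = 7 − response):
  item 1: 7 − 2 = 5
  item 2: 7 − 6 = 1
  item 7: 7 − 3 = 4
  item 9: 7 − 2 = 5
  item 10: 7 − 3 = 4
  item 11: 7 − 3 = 4
  item 17: 7 − 5 = 2
Completed scored items (14 of 17): 5, 1, 6, 6, 2, 4, 3, 5, 4, 4, 5, 6, 3, 2; sum = 56.
Person mean = 56 / 14 ≈ 4.0000
Prorated total = (56 / 14) × 17 = 68.00 (to 2 dp)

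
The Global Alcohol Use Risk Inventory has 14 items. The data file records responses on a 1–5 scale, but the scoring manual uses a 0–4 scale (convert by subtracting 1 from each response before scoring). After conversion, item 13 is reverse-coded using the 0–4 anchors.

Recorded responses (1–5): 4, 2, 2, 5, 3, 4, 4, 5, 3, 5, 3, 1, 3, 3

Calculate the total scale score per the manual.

Convert to 0–4: 3, 1, 1, 4, 2, 3, 3, 4, 2, 4, 2, 0, 2, 2
Reverse-coded (reverse-coded value = 4 − response):
  item 13: 4 − 2 = 2
Scored: 3, 1, 1, 4, 2, 3, 3, 4, 2, 4, 2, 0, 2, 2
Total = 33

33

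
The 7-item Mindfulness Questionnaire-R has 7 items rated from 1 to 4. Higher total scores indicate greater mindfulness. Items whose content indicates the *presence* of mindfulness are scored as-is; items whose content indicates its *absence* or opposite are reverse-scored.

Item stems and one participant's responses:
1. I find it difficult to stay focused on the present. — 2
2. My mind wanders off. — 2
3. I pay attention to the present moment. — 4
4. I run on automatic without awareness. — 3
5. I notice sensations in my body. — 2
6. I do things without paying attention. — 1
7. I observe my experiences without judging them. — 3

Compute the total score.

21

Items 1, 2, 4, 6 describe the absence/opposite of mindfulness → reverse-score.
reverse-coded value = 5 − response.
  item 1: 5 − 2 = 3
  item 2: 5 − 2 = 3
  item 3: 4
  item 4: 5 − 3 = 2
  item 5: 2
  item 6: 5 − 1 = 4
  item 7: 3
Total = 3 + 3 + 4 + 2 + 2 + 4 + 3 = 21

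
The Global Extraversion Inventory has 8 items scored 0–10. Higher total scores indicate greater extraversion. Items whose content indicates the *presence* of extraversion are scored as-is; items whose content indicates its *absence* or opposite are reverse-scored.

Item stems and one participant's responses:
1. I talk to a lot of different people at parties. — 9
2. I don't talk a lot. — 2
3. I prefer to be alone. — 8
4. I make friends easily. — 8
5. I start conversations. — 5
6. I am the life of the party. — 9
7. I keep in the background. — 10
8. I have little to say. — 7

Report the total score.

44

Items 2, 3, 7, 8 describe the absence/opposite of extraversion → reverse-score.
reversed = (0+10) − raw = 10 − raw.
  item 1: 9
  item 2: 10 − 2 = 8
  item 3: 10 − 8 = 2
  item 4: 8
  item 5: 5
  item 6: 9
  item 7: 10 − 10 = 0
  item 8: 10 − 7 = 3
Total = 9 + 8 + 2 + 8 + 5 + 9 + 0 + 3 = 44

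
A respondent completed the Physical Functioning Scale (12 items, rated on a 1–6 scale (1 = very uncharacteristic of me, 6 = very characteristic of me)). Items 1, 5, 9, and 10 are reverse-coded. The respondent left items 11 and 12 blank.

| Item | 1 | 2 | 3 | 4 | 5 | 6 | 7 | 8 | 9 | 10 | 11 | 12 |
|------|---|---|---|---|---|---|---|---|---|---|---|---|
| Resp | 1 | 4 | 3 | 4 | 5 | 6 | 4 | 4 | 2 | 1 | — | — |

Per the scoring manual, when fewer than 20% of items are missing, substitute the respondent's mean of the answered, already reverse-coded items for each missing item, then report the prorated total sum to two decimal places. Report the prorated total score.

52.80

Reverse-coded (reverse-coded value = 7 − response):
  item 1: 7 − 1 = 6
  item 5: 7 − 5 = 2
  item 9: 7 − 2 = 5
  item 10: 7 − 1 = 6
Completed scored items (10 of 12): 6, 4, 3, 4, 2, 6, 4, 4, 5, 6; sum = 44.
Person mean = 44 / 10 ≈ 4.4000
Prorated total = (44 / 10) × 12 = 52.80 (to 2 dp)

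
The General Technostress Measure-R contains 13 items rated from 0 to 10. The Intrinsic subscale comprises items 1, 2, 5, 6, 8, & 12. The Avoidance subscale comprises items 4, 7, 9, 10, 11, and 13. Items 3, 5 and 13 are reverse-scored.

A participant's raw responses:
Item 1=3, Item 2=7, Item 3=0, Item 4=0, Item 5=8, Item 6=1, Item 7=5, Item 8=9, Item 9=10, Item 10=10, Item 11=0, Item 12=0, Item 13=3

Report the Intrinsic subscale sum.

Intrinsic items: 1, 2, 5, 6, 8, 12.
Of these, item 5 is reverse-scored; reversed = (0+10) − raw = 10 − raw.
  item 1: 3
  item 2: 7
  item 5: 10 − 8 = 2
  item 6: 1
  item 8: 9
  item 12: 0
Sum = 3 + 7 + 2 + 1 + 9 + 0 = 22

22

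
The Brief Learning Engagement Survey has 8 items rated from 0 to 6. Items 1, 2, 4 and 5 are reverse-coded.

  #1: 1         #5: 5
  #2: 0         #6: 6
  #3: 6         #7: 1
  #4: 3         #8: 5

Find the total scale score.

33

Reverse-coded items (reverse-coded value = 6 − response):
  item 1: 6 − 1 = 5
  item 2: 6 − 0 = 6
  item 4: 6 − 3 = 3
  item 5: 6 − 5 = 1
Scored responses: 5, 6, 6, 3, 1, 6, 1, 5
Total = 5 + 6 + 6 + 3 + 1 + 6 + 1 + 5 = 33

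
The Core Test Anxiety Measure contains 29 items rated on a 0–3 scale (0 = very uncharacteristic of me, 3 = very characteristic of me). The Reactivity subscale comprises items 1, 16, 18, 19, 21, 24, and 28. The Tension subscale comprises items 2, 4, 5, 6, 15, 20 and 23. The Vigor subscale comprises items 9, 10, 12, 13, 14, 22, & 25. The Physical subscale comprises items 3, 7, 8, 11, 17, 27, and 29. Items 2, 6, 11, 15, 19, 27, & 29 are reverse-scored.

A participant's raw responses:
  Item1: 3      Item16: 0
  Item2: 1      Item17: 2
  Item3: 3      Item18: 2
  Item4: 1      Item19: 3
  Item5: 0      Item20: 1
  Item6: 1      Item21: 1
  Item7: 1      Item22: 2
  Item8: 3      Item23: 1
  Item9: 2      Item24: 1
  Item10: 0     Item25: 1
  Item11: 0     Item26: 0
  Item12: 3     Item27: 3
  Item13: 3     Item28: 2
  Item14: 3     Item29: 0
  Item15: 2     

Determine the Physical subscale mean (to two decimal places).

2.14

Physical items: 3, 7, 8, 11, 17, 27, 29.
Of these, items 11, 27, & 29 are reverse-scored; on a 0–3 scale, reversed = 3 − raw.
  item 3: 3
  item 7: 1
  item 8: 3
  item 11: 3 − 0 = 3
  item 17: 2
  item 27: 3 − 3 = 0
  item 29: 3 − 0 = 3
Sum = 3 + 1 + 3 + 3 + 2 + 0 + 3 = 15
Mean = 15 / 7 = 2.14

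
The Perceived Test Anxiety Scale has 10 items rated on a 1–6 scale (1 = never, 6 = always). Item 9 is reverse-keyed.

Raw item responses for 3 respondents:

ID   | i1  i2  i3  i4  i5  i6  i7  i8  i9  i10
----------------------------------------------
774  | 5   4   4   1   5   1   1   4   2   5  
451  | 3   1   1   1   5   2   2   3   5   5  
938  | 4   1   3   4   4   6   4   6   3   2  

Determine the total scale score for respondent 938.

Respondent 938 raw: 4, 1, 3, 4, 4, 6, 4, 6, 3, 2.
Reverse-coded (on a 1–6 scale, reversed = 7 − raw):
  item 1: 4
  item 2: 1
  item 3: 3
  item 4: 4
  item 5: 4
  item 6: 6
  item 7: 4
  item 8: 6
  item 9: 7 − 3 = 4
  item 10: 2
Sum = 4 + 1 + 3 + 4 + 4 + 6 + 4 + 6 + 4 + 2 = 38

38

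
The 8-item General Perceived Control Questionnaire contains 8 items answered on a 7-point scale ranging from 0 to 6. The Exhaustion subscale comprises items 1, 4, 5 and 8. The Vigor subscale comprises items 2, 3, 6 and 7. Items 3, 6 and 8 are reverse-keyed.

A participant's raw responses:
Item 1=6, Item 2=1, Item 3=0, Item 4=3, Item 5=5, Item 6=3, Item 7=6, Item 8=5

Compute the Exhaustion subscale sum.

Exhaustion items: 1, 4, 5, 8.
Of these, item 8 is reverse-keyed; reversed = (0+6) − raw = 6 − raw.
  item 1: 6
  item 4: 3
  item 5: 5
  item 8: 6 − 5 = 1
Sum = 6 + 3 + 5 + 1 = 15

15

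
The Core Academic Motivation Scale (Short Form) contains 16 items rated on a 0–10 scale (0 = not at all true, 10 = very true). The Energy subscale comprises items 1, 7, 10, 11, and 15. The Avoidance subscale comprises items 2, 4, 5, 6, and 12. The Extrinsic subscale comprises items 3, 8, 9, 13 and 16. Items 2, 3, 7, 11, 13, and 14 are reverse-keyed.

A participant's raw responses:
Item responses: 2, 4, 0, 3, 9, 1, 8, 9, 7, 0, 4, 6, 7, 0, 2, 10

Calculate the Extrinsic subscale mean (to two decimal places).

7.80

Extrinsic items: 3, 8, 9, 13, 16.
Of these, items 3 & 13 are reverse-keyed; on a 0–10 scale, reversed = 10 − raw.
  item 3: 10 − 0 = 10
  item 8: 9
  item 9: 7
  item 13: 10 − 7 = 3
  item 16: 10
Sum = 10 + 9 + 7 + 3 + 10 = 39
Mean = 39 / 5 = 7.80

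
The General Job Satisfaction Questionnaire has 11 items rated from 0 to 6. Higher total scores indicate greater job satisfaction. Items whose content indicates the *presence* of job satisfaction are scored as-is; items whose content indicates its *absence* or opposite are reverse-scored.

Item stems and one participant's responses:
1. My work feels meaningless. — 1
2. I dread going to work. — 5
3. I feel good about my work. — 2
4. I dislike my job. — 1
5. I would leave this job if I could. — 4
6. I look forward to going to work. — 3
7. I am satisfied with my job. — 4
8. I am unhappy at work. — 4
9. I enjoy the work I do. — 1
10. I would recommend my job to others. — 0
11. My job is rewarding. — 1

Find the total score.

Items 1, 2, 4, 5, 8 describe the absence/opposite of job satisfaction → reverse-score.
reverse-coded value = 6 − response.
  item 1: 6 − 1 = 5
  item 2: 6 − 5 = 1
  item 3: 2
  item 4: 6 − 1 = 5
  item 5: 6 − 4 = 2
  item 6: 3
  item 7: 4
  item 8: 6 − 4 = 2
  item 9: 1
  item 10: 0
  item 11: 1
Total = 5 + 1 + 2 + 5 + 2 + 3 + 4 + 2 + 1 + 0 + 1 = 26

26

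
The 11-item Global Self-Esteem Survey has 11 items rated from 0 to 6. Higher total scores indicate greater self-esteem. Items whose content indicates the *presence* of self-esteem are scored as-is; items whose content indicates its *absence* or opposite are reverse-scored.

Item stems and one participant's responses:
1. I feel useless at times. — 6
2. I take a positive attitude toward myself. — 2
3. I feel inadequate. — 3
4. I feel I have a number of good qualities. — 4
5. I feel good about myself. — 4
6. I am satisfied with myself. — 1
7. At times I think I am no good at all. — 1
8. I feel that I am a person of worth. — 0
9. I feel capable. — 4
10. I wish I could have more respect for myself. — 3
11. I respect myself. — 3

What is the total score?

29

Items 1, 3, 7, 10 describe the absence/opposite of self-esteem → reverse-score.
reverse-coded value = 6 − response.
  item 1: 6 − 6 = 0
  item 2: 2
  item 3: 6 − 3 = 3
  item 4: 4
  item 5: 4
  item 6: 1
  item 7: 6 − 1 = 5
  item 8: 0
  item 9: 4
  item 10: 6 − 3 = 3
  item 11: 3
Total = 0 + 2 + 3 + 4 + 4 + 1 + 5 + 0 + 4 + 3 + 3 = 29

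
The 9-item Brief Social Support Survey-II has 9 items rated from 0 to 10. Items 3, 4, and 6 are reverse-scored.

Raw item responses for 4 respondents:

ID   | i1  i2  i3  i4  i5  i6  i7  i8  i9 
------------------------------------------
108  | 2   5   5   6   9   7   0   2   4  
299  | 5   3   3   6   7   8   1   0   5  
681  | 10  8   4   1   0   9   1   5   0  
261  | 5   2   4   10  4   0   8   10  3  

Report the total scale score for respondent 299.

Respondent 299 raw: 5, 3, 3, 6, 7, 8, 1, 0, 5.
Reverse-coded (reversed = (0+10) − raw = 10 − raw):
  item 1: 5
  item 2: 3
  item 3: 10 − 3 = 7
  item 4: 10 − 6 = 4
  item 5: 7
  item 6: 10 − 8 = 2
  item 7: 1
  item 8: 0
  item 9: 5
Sum = 5 + 3 + 7 + 4 + 7 + 2 + 1 + 0 + 5 = 34

34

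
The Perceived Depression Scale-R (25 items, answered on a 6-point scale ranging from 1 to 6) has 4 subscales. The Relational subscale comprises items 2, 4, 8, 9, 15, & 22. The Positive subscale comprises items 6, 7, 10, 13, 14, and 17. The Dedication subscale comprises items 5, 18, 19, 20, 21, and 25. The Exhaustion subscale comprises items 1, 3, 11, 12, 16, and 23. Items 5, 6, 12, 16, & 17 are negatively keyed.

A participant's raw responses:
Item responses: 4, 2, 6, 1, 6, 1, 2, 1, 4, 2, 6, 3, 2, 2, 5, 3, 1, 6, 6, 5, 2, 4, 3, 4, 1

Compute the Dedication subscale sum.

Dedication items: 5, 18, 19, 20, 21, 25.
Of these, item 5 is negatively keyed; reversed = (1+6) − raw = 7 − raw.
  item 5: 7 − 6 = 1
  item 18: 6
  item 19: 6
  item 20: 5
  item 21: 2
  item 25: 1
Sum = 1 + 6 + 6 + 5 + 2 + 1 = 21

21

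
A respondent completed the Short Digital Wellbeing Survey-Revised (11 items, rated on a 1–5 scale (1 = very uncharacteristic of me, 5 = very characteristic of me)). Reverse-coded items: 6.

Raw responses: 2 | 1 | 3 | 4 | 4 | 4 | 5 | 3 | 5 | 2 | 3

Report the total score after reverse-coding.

Reverse-coded items use 6 − raw:
  item 6: 6 − 4 = 2
After reverse-coding: 2, 1, 3, 4, 4, 2, 5, 3, 5, 2, 3
Total = 2 + 1 + 3 + 4 + 4 + 2 + 5 + 3 + 5 + 2 + 3 = 34

34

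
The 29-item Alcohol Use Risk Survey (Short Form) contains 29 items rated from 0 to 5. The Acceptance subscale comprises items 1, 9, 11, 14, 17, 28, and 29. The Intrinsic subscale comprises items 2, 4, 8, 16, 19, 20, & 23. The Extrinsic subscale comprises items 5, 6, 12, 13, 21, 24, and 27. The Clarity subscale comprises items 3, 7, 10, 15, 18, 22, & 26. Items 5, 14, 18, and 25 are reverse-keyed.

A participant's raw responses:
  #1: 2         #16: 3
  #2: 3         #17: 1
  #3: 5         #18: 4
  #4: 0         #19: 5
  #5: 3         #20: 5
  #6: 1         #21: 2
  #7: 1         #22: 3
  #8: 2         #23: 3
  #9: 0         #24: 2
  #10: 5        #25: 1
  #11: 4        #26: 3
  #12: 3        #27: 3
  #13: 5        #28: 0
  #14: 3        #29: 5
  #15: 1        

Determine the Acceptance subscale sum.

14

Acceptance items: 1, 9, 11, 14, 17, 28, 29.
Of these, item 14 is reverse-keyed; reversed = (0+5) − raw = 5 − raw.
  item 1: 2
  item 9: 0
  item 11: 4
  item 14: 5 − 3 = 2
  item 17: 1
  item 28: 0
  item 29: 5
Sum = 2 + 0 + 4 + 2 + 1 + 0 + 5 = 14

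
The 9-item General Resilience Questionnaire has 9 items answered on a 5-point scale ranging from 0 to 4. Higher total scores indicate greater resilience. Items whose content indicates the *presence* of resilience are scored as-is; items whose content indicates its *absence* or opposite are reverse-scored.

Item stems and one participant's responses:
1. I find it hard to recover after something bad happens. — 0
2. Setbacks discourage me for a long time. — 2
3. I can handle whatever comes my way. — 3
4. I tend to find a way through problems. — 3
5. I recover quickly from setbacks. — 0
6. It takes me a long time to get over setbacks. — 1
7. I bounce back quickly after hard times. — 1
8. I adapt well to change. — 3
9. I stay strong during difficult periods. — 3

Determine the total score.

22

Items 1, 2, 6 describe the absence/opposite of resilience → reverse-score.
reversed = (0+4) − raw = 4 − raw.
  item 1: 4 − 0 = 4
  item 2: 4 − 2 = 2
  item 3: 3
  item 4: 3
  item 5: 0
  item 6: 4 − 1 = 3
  item 7: 1
  item 8: 3
  item 9: 3
Total = 4 + 2 + 3 + 3 + 0 + 3 + 1 + 3 + 3 = 22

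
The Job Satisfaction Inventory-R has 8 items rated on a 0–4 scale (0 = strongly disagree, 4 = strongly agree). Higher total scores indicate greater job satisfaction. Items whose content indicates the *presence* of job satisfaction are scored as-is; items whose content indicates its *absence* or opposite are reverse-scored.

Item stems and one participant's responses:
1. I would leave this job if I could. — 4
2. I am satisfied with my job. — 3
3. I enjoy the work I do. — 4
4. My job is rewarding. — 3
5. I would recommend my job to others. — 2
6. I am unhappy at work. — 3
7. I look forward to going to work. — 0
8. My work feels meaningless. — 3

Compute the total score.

Items 1, 6, 8 describe the absence/opposite of job satisfaction → reverse-score.
reversed = (0+4) − raw = 4 − raw.
  item 1: 4 − 4 = 0
  item 2: 3
  item 3: 4
  item 4: 3
  item 5: 2
  item 6: 4 − 3 = 1
  item 7: 0
  item 8: 4 − 3 = 1
Total = 0 + 3 + 4 + 3 + 2 + 1 + 0 + 1 = 14

14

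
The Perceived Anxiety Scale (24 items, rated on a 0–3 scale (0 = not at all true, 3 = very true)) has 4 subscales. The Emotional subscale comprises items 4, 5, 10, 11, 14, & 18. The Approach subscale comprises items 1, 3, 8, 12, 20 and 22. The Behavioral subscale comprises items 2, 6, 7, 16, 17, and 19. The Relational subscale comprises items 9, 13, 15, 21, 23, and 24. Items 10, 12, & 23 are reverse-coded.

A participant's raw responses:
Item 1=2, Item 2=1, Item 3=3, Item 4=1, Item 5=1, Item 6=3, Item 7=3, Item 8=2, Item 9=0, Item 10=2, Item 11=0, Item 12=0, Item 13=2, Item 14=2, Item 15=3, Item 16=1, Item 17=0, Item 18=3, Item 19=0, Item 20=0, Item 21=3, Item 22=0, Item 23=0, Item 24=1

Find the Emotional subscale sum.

8

Emotional items: 4, 5, 10, 11, 14, 18.
Of these, item 10 is reverse-coded; reversed = (0+3) − raw = 3 − raw.
  item 4: 1
  item 5: 1
  item 10: 3 − 2 = 1
  item 11: 0
  item 14: 2
  item 18: 3
Sum = 1 + 1 + 1 + 0 + 2 + 3 = 8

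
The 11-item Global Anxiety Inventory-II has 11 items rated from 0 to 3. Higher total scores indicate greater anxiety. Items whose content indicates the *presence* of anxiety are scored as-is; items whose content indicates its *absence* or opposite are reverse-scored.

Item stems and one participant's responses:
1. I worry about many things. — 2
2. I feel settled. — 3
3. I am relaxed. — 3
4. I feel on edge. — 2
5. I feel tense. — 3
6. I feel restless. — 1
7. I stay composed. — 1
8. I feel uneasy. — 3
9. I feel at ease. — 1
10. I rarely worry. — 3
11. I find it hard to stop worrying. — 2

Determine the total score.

Items 2, 3, 7, 9, 10 describe the absence/opposite of anxiety → reverse-score.
reverse-coded value = 3 − response.
  item 1: 2
  item 2: 3 − 3 = 0
  item 3: 3 − 3 = 0
  item 4: 2
  item 5: 3
  item 6: 1
  item 7: 3 − 1 = 2
  item 8: 3
  item 9: 3 − 1 = 2
  item 10: 3 − 3 = 0
  item 11: 2
Total = 2 + 0 + 0 + 2 + 3 + 1 + 2 + 3 + 2 + 0 + 2 = 17

17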